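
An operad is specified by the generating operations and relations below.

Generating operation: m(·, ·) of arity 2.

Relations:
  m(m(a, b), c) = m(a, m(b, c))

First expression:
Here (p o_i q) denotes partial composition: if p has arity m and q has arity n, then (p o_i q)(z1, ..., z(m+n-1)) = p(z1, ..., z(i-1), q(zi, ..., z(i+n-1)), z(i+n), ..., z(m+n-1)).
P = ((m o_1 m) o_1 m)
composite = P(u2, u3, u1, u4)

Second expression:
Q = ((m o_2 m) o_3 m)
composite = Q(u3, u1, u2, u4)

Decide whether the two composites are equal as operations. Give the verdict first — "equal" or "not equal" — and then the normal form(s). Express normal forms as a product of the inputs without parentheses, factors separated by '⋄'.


not equal; the first gives u2 ⋄ u3 ⋄ u1 ⋄ u4 and the second u3 ⋄ u1 ⋄ u2 ⋄ u4

Reducing the first expression gives u2 ⋄ u3 ⋄ u1 ⋄ u4
Reducing the second expression gives u3 ⋄ u1 ⋄ u2 ⋄ u4
The forms do not match — not equal.


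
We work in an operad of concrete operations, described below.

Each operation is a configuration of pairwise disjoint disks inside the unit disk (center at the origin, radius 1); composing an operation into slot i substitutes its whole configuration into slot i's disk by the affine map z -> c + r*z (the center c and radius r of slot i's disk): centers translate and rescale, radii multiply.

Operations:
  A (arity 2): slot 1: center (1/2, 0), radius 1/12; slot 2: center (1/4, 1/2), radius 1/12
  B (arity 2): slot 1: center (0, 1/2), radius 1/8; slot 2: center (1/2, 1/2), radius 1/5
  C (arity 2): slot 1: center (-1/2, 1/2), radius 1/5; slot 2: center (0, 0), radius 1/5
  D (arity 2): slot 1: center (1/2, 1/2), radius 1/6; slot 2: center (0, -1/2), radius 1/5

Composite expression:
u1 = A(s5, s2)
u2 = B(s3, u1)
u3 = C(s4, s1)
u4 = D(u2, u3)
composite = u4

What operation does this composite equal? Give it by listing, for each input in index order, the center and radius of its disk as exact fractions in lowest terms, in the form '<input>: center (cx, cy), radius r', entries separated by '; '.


s1: center (0, -1/2), radius 1/25; s2: center (71/120, 3/5), radius 1/360; s3: center (1/2, 7/12), radius 1/48; s4: center (-1/10, -2/5), radius 1/25; s5: center (3/5, 7/12), radius 1/360


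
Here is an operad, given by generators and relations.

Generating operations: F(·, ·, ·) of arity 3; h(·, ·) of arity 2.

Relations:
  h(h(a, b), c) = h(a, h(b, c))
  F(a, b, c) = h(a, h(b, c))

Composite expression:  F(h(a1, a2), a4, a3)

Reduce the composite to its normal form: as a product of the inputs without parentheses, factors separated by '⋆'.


a1 ⋆ a2 ⋆ a4 ⋆ a3

Associativity of F dissolves the nesting; only the a-input order survives.
h(a1, a2) spells out as a1 ⋆ a2
F(h(a1, a2), a4, a3) spells out as a1 ⋆ a2 ⋆ a4 ⋆ a3


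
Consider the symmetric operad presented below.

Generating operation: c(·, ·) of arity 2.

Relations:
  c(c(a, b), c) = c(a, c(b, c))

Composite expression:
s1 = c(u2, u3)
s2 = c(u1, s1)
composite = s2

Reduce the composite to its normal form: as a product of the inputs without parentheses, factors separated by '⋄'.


Every regrouping of c is equal, so read the u-inputs in written order.
c(u2, u3) reduces to u2 ⋄ u3
c(u1, c(u2, u3)) reduces to u1 ⋄ u2 ⋄ u3

u1 ⋄ u2 ⋄ u3


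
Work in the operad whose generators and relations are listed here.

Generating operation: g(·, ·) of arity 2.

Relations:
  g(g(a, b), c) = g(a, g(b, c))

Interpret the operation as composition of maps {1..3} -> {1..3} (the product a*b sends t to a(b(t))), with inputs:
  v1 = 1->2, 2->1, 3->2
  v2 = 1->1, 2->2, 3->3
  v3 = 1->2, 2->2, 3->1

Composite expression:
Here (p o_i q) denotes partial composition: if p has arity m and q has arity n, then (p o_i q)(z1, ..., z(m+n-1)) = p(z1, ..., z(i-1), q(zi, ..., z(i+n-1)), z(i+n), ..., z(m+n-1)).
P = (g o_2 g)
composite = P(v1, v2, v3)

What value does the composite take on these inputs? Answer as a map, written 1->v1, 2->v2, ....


1->1, 2->1, 3->2

g(v2, v3) = 1->2, 2->2, 3->1
g(v1, g(v2, v3)) = 1->1, 2->1, 3->2


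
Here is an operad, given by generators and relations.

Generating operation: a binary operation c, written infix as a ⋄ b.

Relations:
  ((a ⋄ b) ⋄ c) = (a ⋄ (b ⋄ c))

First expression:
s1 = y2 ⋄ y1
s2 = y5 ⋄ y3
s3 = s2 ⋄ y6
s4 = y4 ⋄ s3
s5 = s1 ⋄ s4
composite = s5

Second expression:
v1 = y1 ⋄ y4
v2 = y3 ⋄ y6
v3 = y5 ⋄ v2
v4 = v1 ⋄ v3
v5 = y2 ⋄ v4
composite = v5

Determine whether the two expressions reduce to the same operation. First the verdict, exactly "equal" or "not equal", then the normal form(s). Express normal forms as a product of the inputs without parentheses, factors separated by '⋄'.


equal; both compose to y2 ⋄ y1 ⋄ y4 ⋄ y5 ⋄ y3 ⋄ y6

The first expression reduces to y2 ⋄ y1 ⋄ y4 ⋄ y5 ⋄ y3 ⋄ y6
The second expression reduces to y2 ⋄ y1 ⋄ y4 ⋄ y5 ⋄ y3 ⋄ y6
The normal forms match — equal.


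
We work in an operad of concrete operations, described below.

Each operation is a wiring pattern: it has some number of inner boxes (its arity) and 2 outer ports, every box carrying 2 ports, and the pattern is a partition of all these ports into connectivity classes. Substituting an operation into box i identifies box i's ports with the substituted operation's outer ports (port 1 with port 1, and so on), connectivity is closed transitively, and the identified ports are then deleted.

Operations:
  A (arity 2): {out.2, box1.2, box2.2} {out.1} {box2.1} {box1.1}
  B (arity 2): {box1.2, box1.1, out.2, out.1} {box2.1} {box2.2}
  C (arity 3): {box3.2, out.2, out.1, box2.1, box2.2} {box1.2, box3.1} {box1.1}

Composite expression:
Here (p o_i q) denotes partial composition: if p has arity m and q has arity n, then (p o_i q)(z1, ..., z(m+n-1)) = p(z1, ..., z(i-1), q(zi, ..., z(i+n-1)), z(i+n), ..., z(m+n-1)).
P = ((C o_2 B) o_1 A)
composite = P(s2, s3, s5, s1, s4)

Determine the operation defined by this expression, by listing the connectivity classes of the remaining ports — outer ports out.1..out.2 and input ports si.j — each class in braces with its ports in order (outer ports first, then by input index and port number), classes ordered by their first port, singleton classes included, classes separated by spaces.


{out.1, out.2, s4.2, s5.1, s5.2} {s1.1} {s1.2} {s2.1} {s2.2, s3.2, s4.1} {s3.1}

Reachability decides: close wires over C-identified ports.
A over (s2, s3) gives {out.1} {out.2, s2.2, s3.2} {s2.1} {s3.1}, out.j being that stage's outer ports
B over (s5, s1) gives {out.1, out.2, s5.1, s5.2} {s1.1} {s1.2}, out.j being that stage's outer ports
C over (s2, s3, s5, s1, s4) gives {out.1, out.2, s4.2, s5.1, s5.2} {s1.1} {s1.2} {s2.1} {s2.2, s3.2, s4.1} {s3.1}, out.j being that stage's outer ports


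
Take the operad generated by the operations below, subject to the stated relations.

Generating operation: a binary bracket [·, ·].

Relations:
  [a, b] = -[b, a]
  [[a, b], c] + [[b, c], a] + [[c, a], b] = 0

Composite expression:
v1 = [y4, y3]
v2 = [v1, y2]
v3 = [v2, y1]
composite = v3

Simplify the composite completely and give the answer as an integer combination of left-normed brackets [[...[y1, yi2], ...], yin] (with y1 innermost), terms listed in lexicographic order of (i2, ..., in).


-[[[y1, y2], y3], y4] + [[[y1, y2], y4], y3] + [[[y1, y3], y4], y2] - [[[y1, y4], y3], y2]

Skip Jacobi rewriting: expand, keep y1-initial words, read off terms.
Composite bracket: [[[y4, y3], y2], y1]
The bracket unfolds into 8 signed words via [a, b] = ab - ba (2^3 = 8).
Only words starting with y1 matter:
  word y1y2y3y4 has sign -1, contributing -[[[y1, y2], y3], y4]
  word y1y2y4y3 has sign +1, contributing +[[[y1, y2], y4], y3]
  word y1y3y4y2 has sign +1, contributing +[[[y1, y3], y4], y2]
  word y1y4y3y2 has sign -1, contributing -[[[y1, y4], y3], y2]


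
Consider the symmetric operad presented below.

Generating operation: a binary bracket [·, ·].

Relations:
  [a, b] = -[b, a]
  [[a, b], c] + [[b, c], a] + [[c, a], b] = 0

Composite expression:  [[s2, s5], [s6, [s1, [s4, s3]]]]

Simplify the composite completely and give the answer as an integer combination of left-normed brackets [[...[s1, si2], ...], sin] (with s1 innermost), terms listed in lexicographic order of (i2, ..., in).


-[[[[[s1, s3], s4], s6], s2], s5] + [[[[[s1, s3], s4], s6], s5], s2] + [[[[[s1, s4], s3], s6], s2], s5] - [[[[[s1, s4], s3], s6], s5], s2]

In the tensor algebra, words opening s1 carry the s1-anchored form.
Composite bracket: [[s2, s5], [s6, [s1, [s4, s3]]]]
Each bracket splits as ab - ba, giving 32 signed words (2^5 = 32).
The s1-initial words carry the normal form:
  word s1s3s4s6s2s5 has sign -1, contributing -[[[[[s1, s3], s4], s6], s2], s5]
  word s1s3s4s6s5s2 has sign +1, contributing +[[[[[s1, s3], s4], s6], s5], s2]
  word s1s4s3s6s2s5 has sign +1, contributing +[[[[[s1, s4], s3], s6], s2], s5]
  word s1s4s3s6s5s2 has sign -1, contributing -[[[[[s1, s4], s3], s6], s5], s2]


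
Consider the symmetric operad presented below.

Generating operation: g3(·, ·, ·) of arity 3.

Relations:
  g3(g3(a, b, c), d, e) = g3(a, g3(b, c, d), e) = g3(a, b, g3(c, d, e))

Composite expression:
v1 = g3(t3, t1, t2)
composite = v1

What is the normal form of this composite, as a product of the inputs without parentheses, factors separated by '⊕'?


t3 ⊕ t1 ⊕ t2

The g3-tree's shape is irrelevant; the t-reading-order decides.
g3(t3, t1, t2) linearizes to t3 ⊕ t1 ⊕ t2


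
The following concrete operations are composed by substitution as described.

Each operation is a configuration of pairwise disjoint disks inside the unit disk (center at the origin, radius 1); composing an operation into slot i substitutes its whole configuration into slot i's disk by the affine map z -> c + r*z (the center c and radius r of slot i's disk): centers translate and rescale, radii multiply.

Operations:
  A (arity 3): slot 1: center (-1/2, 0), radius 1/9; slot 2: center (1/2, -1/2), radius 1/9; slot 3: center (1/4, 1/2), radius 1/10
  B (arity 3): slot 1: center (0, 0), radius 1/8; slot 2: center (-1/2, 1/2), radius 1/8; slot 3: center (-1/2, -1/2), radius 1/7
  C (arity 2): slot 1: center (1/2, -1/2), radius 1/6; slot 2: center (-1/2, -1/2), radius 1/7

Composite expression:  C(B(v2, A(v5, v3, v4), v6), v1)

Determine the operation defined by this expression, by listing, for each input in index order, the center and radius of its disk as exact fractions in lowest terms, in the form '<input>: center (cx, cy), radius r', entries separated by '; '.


Below C, radii multiply path by path; the v-disk centers shift.
input v2: composing its 2 substitution steps yields center (1/2, -1/2), radius 1/48
input v5: composing its 3 substitution steps yields center (13/32, -5/12), radius 1/432
input v3: composing its 3 substitution steps yields center (41/96, -41/96), radius 1/432
input v4: composing its 3 substitution steps yields center (27/64, -13/32), radius 1/480
input v6: composing its 2 substitution steps yields center (5/12, -7/12), radius 1/42
input v1: composing its 1 substitution step yields center (-1/2, -1/2), radius 1/7

v1: center (-1/2, -1/2), radius 1/7; v2: center (1/2, -1/2), radius 1/48; v3: center (41/96, -41/96), radius 1/432; v4: center (27/64, -13/32), radius 1/480; v5: center (13/32, -5/12), radius 1/432; v6: center (5/12, -7/12), radius 1/42


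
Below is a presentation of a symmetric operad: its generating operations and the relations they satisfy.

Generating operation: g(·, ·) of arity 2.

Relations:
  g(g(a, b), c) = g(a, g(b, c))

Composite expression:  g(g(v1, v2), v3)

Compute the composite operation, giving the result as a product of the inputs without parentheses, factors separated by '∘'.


v1 ∘ v2 ∘ v3

Under associativity of g, the answer is the v's in reading order.
g(v1, v2) unparenthesizes to v1 ∘ v2
g(g(v1, v2), v3) unparenthesizes to v1 ∘ v2 ∘ v3


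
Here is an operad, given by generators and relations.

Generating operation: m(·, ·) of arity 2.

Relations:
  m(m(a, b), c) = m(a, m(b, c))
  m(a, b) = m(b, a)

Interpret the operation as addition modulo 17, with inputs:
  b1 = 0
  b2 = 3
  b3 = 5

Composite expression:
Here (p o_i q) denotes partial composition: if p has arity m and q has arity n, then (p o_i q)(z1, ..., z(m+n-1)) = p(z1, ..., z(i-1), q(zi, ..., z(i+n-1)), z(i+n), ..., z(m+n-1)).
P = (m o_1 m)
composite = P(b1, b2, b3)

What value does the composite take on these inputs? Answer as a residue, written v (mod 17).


8 (mod 17)

m(b1, b2) = 3
m(m(b1, b2), b3) = 8


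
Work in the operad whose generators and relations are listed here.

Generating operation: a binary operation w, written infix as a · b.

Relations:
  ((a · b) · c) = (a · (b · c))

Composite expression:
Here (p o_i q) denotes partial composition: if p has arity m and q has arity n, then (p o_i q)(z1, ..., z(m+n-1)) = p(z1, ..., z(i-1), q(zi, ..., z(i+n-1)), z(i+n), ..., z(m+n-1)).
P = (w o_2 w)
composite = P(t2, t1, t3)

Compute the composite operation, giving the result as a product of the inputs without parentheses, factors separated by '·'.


t2 · t1 · t3

Every regrouping of w is equal, so read the t-inputs in written order.
(t1 · t3) linearizes to t1 · t3
(t2 · (t1 · t3)) linearizes to t2 · t1 · t3


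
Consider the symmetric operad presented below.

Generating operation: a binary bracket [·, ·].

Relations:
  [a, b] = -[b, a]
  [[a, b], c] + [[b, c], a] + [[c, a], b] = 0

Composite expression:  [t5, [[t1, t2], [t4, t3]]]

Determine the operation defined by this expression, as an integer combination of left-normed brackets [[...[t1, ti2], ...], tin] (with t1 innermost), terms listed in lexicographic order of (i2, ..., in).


[[[[t1, t2], t3], t4], t5] - [[[[t1, t2], t4], t3], t5]

Skip Jacobi rewriting: expand, keep t1-initial words, read off terms.
Composite bracket: [t5, [[t1, t2], [t4, t3]]]
Under [a, b] = ab - ba we get 16 signed associative words (2^4 = 16).
Only words starting with t1 matter:
  t1t2t3t4t5 appears with sign +1, giving the term +[[[[t1, t2], t3], t4], t5]
  t1t2t4t3t5 appears with sign -1, giving the term -[[[[t1, t2], t4], t3], t5]


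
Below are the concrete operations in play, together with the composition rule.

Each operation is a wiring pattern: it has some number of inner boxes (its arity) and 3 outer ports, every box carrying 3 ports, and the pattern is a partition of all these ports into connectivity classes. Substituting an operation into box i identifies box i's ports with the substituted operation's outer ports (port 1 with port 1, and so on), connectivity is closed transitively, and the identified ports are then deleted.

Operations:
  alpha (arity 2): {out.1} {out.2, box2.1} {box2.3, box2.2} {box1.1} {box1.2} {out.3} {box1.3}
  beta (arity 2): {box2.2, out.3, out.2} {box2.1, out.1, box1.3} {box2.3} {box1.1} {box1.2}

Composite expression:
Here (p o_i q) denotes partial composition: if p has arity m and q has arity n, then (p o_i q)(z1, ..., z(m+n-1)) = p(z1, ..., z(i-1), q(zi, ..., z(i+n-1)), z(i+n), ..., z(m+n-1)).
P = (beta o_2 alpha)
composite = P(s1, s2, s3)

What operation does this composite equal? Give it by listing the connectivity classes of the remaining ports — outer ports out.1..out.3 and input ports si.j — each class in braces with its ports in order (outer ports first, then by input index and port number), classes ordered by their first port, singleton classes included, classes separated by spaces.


{out.1, s1.3} {out.2, out.3, s3.1} {s1.1} {s1.2} {s2.1} {s2.2} {s2.3} {s3.2, s3.3}

Reachability decides: close wires over beta-identified ports.
after alpha, the pattern on (s2, s3) reads {out.1} {out.2, s3.1} {out.3} {s2.1} {s2.2} {s2.3} {s3.2, s3.3} (out.j = its outer ports)
after beta, the pattern on (s1, s2, s3) reads {out.1, s1.3} {out.2, out.3, s3.1} {s1.1} {s1.2} {s2.1} {s2.2} {s2.3} {s3.2, s3.3} (out.j = its outer ports)


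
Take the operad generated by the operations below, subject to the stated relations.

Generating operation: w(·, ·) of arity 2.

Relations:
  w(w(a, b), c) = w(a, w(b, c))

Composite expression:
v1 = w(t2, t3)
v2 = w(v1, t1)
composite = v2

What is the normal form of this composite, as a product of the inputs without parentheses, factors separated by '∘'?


t2 ∘ t3 ∘ t1

Key point: w is associative — brackets drop, the t-order remains.
w(t2, t3) flattens to t2 ∘ t3
w(w(t2, t3), t1) flattens to t2 ∘ t3 ∘ t1


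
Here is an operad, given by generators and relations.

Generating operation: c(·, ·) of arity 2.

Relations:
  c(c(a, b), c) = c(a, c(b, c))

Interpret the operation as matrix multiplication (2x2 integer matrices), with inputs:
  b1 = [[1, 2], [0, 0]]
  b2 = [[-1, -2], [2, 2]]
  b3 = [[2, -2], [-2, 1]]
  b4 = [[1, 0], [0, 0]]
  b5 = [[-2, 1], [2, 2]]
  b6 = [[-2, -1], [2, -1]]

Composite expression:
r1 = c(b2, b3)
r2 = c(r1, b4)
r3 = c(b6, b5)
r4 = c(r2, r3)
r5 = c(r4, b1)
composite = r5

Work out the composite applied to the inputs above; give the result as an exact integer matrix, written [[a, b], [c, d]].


[[4, 8], [0, 0]]

c(b2, b3) = [[2, 0], [0, -2]]
c(c(b2, b3), b4) = [[2, 0], [0, 0]]
c(b6, b5) = [[2, -4], [-6, 0]]
c(c(c(b2, b3), b4), c(b6, b5)) = [[4, -8], [0, 0]]
c(c(c(c(b2, b3), b4), c(b6, b5)), b1) = [[4, 8], [0, 0]]


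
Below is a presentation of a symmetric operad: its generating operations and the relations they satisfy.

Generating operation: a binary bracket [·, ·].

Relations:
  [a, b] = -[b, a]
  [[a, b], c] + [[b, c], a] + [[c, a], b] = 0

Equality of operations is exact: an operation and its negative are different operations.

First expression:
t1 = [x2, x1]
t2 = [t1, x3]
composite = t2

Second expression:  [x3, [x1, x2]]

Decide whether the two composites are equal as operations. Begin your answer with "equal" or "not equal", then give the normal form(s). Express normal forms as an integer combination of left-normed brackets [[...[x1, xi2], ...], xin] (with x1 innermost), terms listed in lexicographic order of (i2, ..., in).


equal: each reduces to -[[x1, x2], x3]

Normal form of the first expression: -[[x1, x2], x3]
Normal form of the second expression: -[[x1, x2], x3]
Both agree, so they are equal.


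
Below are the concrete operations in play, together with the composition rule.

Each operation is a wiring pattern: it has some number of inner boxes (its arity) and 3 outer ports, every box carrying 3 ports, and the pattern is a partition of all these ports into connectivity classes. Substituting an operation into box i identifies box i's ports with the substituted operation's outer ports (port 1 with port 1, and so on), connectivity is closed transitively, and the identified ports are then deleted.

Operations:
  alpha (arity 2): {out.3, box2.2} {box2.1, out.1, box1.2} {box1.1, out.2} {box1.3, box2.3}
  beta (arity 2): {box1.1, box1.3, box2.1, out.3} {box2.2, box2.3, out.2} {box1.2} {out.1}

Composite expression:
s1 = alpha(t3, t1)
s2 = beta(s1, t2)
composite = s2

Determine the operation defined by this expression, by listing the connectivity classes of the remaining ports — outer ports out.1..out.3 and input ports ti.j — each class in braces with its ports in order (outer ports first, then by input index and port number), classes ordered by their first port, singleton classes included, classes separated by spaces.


Two ports join when wires chain via beta-identified ports.
composing alpha on (t3, t1), with out.j its own outer ports: {out.1, t1.1, t3.2} {out.2, t3.1} {out.3, t1.2} {t1.3, t3.3}
composing beta on (t3, t1, t2), with out.j its own outer ports: {out.1} {out.2, t2.2, t2.3} {out.3, t1.1, t1.2, t2.1, t3.2} {t1.3, t3.3} {t3.1}

{out.1} {out.2, t2.2, t2.3} {out.3, t1.1, t1.2, t2.1, t3.2} {t1.3, t3.3} {t3.1}


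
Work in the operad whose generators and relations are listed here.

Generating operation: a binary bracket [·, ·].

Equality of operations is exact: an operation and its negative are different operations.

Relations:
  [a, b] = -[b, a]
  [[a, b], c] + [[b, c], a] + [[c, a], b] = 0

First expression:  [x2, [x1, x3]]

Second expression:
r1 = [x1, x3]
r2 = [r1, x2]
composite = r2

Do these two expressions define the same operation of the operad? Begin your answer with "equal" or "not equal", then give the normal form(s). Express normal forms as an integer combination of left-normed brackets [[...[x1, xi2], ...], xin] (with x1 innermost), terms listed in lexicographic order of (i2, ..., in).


not equal — first -[[x1, x3], x2], second [[x1, x3], x2]

The first expression, normalized: -[[x1, x3], x2]
The second expression, normalized: [[x1, x3], x2]
The forms do not match — not equal.


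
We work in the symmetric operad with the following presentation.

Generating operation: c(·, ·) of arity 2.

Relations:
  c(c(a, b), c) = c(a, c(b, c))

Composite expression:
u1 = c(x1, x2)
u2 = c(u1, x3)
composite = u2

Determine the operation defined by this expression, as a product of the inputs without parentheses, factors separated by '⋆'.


x1 ⋆ x2 ⋆ x3

Under associativity of c, the answer is the x's in reading order.
c(x1, x2) reduces to x1 ⋆ x2
c(c(x1, x2), x3) reduces to x1 ⋆ x2 ⋆ x3


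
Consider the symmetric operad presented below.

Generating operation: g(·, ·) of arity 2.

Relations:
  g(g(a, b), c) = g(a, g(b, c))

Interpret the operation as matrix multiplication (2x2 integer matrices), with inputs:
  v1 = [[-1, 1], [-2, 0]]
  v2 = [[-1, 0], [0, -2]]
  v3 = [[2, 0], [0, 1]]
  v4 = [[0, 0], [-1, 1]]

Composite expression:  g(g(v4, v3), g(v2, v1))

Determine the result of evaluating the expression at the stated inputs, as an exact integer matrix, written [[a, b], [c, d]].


[[0, 0], [2, 2]]

g(v4, v3) = [[0, 0], [-2, 1]]
g(v2, v1) = [[1, -1], [4, 0]]
g(g(v4, v3), g(v2, v1)) = [[0, 0], [2, 2]]


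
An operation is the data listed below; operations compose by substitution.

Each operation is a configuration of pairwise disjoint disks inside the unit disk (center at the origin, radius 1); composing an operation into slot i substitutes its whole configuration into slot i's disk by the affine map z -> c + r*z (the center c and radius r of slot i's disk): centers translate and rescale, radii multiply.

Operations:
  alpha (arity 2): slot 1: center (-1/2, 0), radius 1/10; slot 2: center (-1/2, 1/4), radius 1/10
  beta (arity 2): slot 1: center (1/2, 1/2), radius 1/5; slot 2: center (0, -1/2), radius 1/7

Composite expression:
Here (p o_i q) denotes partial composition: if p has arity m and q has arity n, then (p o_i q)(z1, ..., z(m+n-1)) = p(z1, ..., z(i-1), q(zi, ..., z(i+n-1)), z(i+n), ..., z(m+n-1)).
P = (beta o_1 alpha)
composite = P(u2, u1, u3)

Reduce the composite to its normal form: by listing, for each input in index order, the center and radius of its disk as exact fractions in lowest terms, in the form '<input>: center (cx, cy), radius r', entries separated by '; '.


u1: center (2/5, 11/20), radius 1/50; u2: center (2/5, 1/2), radius 1/50; u3: center (0, -1/2), radius 1/7


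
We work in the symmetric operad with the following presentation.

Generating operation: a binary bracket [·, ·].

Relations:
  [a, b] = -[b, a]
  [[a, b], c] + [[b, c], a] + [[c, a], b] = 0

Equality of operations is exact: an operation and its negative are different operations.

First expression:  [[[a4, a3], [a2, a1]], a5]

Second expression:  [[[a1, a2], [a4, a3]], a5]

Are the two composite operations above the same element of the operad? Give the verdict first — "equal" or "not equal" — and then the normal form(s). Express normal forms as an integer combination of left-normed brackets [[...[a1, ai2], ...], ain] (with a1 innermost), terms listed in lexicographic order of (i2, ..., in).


equal; both compose to -[[[[a1, a2], a3], a4], a5] + [[[[a1, a2], a4], a3], a5]


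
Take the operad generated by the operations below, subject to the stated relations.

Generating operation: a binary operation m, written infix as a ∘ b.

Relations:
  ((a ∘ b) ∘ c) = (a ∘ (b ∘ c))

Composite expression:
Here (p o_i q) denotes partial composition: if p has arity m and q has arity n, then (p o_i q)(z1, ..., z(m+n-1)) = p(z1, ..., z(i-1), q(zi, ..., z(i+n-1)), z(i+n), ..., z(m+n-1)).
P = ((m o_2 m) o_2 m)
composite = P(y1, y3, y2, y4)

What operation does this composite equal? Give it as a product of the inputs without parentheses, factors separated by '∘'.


y1 ∘ y3 ∘ y2 ∘ y4

Associativity of m dissolves the nesting; only the y-input order survives.
(y3 ∘ y2) linearizes to y3 ∘ y2
((y3 ∘ y2) ∘ y4) linearizes to y3 ∘ y2 ∘ y4
(y1 ∘ ((y3 ∘ y2) ∘ y4)) linearizes to y1 ∘ y3 ∘ y2 ∘ y4


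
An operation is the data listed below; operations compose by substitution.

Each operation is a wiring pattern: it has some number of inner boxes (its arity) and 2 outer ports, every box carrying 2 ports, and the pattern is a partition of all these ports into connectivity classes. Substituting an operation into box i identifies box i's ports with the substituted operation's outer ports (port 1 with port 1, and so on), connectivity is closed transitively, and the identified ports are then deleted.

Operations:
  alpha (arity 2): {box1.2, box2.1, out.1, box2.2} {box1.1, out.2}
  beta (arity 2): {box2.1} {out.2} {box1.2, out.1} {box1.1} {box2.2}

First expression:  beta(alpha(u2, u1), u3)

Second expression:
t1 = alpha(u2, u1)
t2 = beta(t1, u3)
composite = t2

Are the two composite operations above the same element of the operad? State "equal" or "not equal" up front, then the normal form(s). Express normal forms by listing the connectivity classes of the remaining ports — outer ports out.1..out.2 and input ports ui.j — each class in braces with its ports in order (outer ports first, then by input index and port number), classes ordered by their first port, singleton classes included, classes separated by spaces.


Reducing the first expression gives {out.1, u2.1} {out.2} {u1.1, u1.2, u2.2} {u3.1} {u3.2}
Reducing the second expression gives {out.1, u2.1} {out.2} {u1.1, u1.2, u2.2} {u3.1} {u3.2}
Both agree, so they are equal.

equal: each reduces to {out.1, u2.1} {out.2} {u1.1, u1.2, u2.2} {u3.1} {u3.2}


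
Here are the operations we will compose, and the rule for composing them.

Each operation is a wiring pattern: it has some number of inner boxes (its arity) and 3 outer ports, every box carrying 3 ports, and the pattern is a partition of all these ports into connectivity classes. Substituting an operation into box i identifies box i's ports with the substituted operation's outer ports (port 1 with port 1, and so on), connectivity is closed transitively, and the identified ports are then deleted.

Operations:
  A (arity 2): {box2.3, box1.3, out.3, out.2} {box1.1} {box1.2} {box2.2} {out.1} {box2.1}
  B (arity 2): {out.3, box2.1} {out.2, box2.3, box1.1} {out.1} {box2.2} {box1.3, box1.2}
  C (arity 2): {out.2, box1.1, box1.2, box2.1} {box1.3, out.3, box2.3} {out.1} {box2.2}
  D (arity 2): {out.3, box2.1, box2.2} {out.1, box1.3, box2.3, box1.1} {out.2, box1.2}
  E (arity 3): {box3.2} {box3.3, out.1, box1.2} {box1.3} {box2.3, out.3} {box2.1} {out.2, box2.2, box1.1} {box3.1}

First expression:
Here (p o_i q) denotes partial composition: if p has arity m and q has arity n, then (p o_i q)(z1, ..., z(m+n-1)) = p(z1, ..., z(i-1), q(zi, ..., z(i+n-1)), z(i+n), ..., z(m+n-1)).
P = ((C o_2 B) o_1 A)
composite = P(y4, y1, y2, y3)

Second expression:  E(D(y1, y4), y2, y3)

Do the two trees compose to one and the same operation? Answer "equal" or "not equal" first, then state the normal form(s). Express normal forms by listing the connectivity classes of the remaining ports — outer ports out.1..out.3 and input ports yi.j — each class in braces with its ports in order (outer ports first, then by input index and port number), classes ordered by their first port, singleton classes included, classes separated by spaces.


not equal — first {out.1} {out.2, out.3, y1.3, y3.1, y4.3} {y1.1} {y1.2} {y2.1, y3.3} {y2.2, y2.3} {y3.2} {y4.1} {y4.2}, second {out.1, y1.2, y3.3} {out.2, y1.1, y1.3, y2.2, y4.3} {out.3, y2.3} {y2.1} {y3.1} {y3.2} {y4.1, y4.2}

Normal form of the first expression: {out.1} {out.2, out.3, y1.3, y3.1, y4.3} {y1.1} {y1.2} {y2.1, y3.3} {y2.2, y2.3} {y3.2} {y4.1} {y4.2}
Normal form of the second expression: {out.1, y1.2, y3.3} {out.2, y1.1, y1.3, y2.2, y4.3} {out.3, y2.3} {y2.1} {y3.1} {y3.2} {y4.1, y4.2}
Distinct normal forms: not equal.


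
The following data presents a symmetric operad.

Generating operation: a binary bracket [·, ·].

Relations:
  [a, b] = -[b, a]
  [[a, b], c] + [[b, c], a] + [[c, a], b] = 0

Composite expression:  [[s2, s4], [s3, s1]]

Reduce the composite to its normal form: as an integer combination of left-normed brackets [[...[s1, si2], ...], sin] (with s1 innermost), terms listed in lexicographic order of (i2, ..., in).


Antisymmetry and Jacobi reduce to s1-anchored left-normed brackets.
Composite bracket: [[s2, s4], [s3, s1]]
Applying ab - ba throughout gives 8 signed words (2^3 = 8).
Only words starting with s1 matter:
  s1s3s2s4 appears with sign +1, giving the term +[[[s1, s3], s2], s4]
  s1s3s4s2 appears with sign -1, giving the term -[[[s1, s3], s4], s2]

[[[s1, s3], s2], s4] - [[[s1, s3], s4], s2]


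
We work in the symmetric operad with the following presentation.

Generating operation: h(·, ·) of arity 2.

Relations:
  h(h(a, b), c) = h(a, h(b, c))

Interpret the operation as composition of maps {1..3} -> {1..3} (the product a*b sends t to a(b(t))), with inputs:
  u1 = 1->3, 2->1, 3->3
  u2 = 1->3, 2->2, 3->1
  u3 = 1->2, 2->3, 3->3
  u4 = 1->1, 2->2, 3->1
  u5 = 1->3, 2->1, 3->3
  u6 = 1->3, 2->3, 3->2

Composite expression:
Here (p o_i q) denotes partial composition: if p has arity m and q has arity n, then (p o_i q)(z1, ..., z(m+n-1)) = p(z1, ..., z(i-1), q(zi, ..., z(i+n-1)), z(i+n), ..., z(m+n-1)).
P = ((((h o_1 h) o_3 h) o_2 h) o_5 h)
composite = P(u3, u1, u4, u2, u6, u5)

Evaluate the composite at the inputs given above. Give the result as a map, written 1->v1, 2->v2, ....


h(u1, u4) = 1->3, 2->1, 3->3
h(u3, h(u1, u4)) = 1->3, 2->2, 3->3
h(u6, u5) = 1->2, 2->3, 3->2
h(u2, h(u6, u5)) = 1->2, 2->1, 3->2
h(h(u3, h(u1, u4)), h(u2, h(u6, u5))) = 1->2, 2->3, 3->2

1->2, 2->3, 3->2


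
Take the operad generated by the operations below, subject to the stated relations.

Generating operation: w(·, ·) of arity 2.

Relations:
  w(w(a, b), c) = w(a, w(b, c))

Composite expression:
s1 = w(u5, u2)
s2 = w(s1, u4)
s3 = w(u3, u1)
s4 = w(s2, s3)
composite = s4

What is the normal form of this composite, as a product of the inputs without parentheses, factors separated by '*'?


Associativity of w dissolves the nesting; only the u-input order survives.
w(u5, u2) unparenthesizes to u5 * u2
w(w(u5, u2), u4) unparenthesizes to u5 * u2 * u4
w(u3, u1) unparenthesizes to u3 * u1
w(w(w(u5, u2), u4), w(u3, u1)) unparenthesizes to u5 * u2 * u4 * u3 * u1

u5 * u2 * u4 * u3 * u1


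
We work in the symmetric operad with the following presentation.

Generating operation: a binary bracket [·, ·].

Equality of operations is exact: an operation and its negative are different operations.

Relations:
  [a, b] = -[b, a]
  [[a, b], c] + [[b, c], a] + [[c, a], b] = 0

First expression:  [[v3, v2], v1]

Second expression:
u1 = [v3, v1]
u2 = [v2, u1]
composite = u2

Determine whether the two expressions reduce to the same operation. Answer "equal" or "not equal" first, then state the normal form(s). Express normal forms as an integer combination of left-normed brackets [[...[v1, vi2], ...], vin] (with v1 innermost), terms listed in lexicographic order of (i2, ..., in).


not equal; the first gives [[v1, v2], v3] - [[v1, v3], v2] and the second [[v1, v3], v2]

The first expression, normalized: [[v1, v2], v3] - [[v1, v3], v2]
The second expression, normalized: [[v1, v3], v2]
The forms do not match — not equal.


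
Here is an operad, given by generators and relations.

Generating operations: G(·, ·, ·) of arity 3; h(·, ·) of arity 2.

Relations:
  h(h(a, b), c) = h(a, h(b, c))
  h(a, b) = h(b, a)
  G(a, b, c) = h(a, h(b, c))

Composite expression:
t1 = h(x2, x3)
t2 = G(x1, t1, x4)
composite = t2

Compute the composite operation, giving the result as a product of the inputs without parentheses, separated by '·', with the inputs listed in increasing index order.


Both nesting and order wash out for G; what remains is which x's occur.
h(x2, x3) linearizes to x2 · x3
G(x1, h(x2, x3), x4) linearizes to x1 · x2 · x3 · x4
the factors in increasing index order: x1 · x2 · x3 · x4

x1 · x2 · x3 · x4


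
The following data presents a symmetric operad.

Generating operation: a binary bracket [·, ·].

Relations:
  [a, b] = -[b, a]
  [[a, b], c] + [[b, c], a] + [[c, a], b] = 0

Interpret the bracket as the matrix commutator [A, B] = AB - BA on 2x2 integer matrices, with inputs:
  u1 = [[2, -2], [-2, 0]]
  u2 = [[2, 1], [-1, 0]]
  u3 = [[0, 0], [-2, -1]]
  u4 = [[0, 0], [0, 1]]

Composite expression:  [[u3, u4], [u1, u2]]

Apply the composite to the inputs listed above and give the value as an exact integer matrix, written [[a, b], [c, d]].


[u3, u4] = [[0, 0], [2, 0]]
[u1, u2] = [[4, 6], [-2, -4]]
[[u3, u4], [u1, u2]] = [[-12, 0], [16, 12]]

[[-12, 0], [16, 12]]


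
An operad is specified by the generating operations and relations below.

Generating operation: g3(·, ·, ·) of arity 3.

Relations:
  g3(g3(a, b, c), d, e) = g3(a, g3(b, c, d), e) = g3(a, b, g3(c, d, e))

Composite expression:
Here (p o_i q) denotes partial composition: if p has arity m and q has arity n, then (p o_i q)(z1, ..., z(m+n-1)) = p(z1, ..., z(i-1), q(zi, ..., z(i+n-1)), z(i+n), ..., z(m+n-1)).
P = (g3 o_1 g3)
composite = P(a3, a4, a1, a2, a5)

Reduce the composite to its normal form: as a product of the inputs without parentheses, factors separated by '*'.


a3 * a4 * a1 * a2 * a5

All parenthesizations of g3 agree; list the a-inputs left to right.
g3(a3, a4, a1) reduces to a3 * a4 * a1
g3(g3(a3, a4, a1), a2, a5) reduces to a3 * a4 * a1 * a2 * a5


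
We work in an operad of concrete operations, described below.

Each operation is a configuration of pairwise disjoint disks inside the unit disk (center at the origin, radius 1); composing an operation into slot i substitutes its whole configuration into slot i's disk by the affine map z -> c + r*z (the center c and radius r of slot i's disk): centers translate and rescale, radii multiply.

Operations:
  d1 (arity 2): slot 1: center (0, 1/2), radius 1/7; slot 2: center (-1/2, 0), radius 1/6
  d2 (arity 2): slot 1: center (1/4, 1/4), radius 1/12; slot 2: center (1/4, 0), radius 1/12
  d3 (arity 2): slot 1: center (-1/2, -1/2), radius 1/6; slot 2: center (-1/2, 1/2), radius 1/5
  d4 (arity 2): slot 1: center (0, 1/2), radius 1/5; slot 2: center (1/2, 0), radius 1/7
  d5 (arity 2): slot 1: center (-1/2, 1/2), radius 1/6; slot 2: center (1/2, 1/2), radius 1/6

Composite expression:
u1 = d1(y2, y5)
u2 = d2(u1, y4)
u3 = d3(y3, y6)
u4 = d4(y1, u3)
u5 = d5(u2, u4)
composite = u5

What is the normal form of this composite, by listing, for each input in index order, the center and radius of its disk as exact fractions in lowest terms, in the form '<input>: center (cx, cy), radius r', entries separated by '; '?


Affine substitution under d5: radii multiply and y-centers shift.
y2 passes through 3 substitutions, ending at center (-11/24, 79/144), radius 1/504
y5 passes through 3 substitutions, ending at center (-67/144, 13/24), radius 1/432
y4 passes through 2 substitutions, ending at center (-11/24, 1/2), radius 1/72
y1 passes through 2 substitutions, ending at center (1/2, 7/12), radius 1/30
y3 passes through 3 substitutions, ending at center (4/7, 41/84), radius 1/252
y6 passes through 3 substitutions, ending at center (4/7, 43/84), radius 1/210

y1: center (1/2, 7/12), radius 1/30; y2: center (-11/24, 79/144), radius 1/504; y3: center (4/7, 41/84), radius 1/252; y4: center (-11/24, 1/2), radius 1/72; y5: center (-67/144, 13/24), radius 1/432; y6: center (4/7, 43/84), radius 1/210


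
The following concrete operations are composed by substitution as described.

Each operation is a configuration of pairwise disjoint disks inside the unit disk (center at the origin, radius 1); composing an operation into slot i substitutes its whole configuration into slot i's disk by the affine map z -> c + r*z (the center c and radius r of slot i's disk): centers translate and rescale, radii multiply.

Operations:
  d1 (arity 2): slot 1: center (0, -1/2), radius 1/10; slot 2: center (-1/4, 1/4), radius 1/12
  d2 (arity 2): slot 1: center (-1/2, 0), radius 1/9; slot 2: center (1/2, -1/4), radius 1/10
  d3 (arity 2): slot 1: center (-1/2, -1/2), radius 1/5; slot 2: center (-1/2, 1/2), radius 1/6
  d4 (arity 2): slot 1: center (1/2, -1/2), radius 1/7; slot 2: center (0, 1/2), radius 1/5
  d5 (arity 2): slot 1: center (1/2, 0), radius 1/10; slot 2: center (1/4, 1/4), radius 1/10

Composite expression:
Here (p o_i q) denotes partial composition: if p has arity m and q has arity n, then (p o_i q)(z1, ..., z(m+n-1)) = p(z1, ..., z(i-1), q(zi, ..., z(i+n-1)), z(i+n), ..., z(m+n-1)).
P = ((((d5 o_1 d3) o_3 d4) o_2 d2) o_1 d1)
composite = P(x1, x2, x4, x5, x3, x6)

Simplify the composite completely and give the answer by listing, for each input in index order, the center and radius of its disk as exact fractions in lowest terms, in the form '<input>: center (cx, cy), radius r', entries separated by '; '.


x1: center (9/20, -3/50), radius 1/500; x2: center (89/200, -9/200), radius 1/600; x3: center (3/10, 1/5), radius 1/70; x4: center (53/120, 1/20), radius 1/540; x5: center (11/24, 11/240), radius 1/600; x6: center (1/4, 3/10), radius 1/50

Only the slot chain above each x matters under d5; compose those maps.
for x1, the 3-step affine chain lands on center (9/20, -3/50), radius 1/500
for x2, the 3-step affine chain lands on center (89/200, -9/200), radius 1/600
for x4, the 3-step affine chain lands on center (53/120, 1/20), radius 1/540
for x5, the 3-step affine chain lands on center (11/24, 11/240), radius 1/600
for x3, the 2-step affine chain lands on center (3/10, 1/5), radius 1/70
for x6, the 2-step affine chain lands on center (1/4, 3/10), radius 1/50


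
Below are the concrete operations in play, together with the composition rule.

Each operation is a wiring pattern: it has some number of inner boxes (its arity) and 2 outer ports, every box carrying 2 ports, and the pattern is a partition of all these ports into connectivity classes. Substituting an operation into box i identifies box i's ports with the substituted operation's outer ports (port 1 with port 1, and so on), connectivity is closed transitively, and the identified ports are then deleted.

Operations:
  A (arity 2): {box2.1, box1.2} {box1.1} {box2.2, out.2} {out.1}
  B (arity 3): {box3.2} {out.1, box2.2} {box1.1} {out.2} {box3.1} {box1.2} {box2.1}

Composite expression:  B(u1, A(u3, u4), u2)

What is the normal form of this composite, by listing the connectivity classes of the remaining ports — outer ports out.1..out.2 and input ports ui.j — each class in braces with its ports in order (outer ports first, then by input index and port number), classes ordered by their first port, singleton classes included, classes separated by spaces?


{out.1, u4.2} {out.2} {u1.1} {u1.2} {u2.1} {u2.2} {u3.1} {u3.2, u4.1}

After gluing at B, chains via deleted ports link the u-ports.
the subtree at A composes to {out.1} {out.2, u4.2} {u3.1} {u3.2, u4.1} on (u3, u4); out.j = own outer ports
the subtree at B composes to {out.1, u4.2} {out.2} {u1.1} {u1.2} {u2.1} {u2.2} {u3.1} {u3.2, u4.1} on (u1, u3, u4, u2); out.j = own outer ports


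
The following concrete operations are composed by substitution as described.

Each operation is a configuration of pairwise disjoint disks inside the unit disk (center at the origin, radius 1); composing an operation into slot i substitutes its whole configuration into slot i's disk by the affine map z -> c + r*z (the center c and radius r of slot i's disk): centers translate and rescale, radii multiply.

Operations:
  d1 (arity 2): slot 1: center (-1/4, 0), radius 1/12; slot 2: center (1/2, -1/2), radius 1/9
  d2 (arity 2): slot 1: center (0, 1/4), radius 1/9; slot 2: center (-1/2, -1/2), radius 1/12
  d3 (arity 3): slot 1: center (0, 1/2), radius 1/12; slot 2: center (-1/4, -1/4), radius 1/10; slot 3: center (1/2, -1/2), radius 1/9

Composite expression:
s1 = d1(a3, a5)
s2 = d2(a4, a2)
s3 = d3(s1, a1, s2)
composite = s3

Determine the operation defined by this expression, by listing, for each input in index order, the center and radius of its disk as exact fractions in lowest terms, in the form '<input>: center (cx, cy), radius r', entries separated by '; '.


a1: center (-1/4, -1/4), radius 1/10; a2: center (4/9, -5/9), radius 1/108; a3: center (-1/48, 1/2), radius 1/144; a4: center (1/2, -17/36), radius 1/81; a5: center (1/24, 11/24), radius 1/108

Only the slot chain above each a matters under d3; compose those maps.
tracing a3 down its 2-map path: center (-1/48, 1/2), radius 1/144
tracing a5 down its 2-map path: center (1/24, 11/24), radius 1/108
tracing a1 down its 1-map path: center (-1/4, -1/4), radius 1/10
tracing a4 down its 2-map path: center (1/2, -17/36), radius 1/81
tracing a2 down its 2-map path: center (4/9, -5/9), radius 1/108
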